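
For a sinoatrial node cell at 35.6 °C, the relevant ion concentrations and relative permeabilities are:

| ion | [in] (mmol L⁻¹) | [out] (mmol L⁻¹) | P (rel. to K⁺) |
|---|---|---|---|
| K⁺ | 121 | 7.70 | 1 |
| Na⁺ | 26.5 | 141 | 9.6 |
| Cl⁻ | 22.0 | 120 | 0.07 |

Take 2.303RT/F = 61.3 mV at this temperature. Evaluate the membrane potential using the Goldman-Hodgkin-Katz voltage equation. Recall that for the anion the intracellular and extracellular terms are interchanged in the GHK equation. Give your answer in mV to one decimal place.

33.7 mV

Vm = 61.3 · log₁₀[(Σ P·[cation]ₒ + Σ P·[anion]ᵢ) / (Σ P·[cation]ᵢ + Σ P·[anion]ₒ)]
Numerator = 1×7.70 + 9.6×141 + 0.07×22.0 = 1363
Denominator = 1×121 + 9.6×26.5 + 0.07×120 = 383.8
Vm = 61.3 · log₁₀(3.5509) = 61.3 × (0.5503) = 33.74 mV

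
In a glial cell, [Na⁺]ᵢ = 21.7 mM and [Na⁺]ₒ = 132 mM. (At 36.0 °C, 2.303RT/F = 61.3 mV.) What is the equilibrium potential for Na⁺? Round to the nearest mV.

E = (61.3/z) · log₁₀([Na⁺]_out/[Na⁺]_in) with z = +1.
= (61.3/1) · log₁₀(132/21.7) = 61.30 · log₁₀(6.083)
= 61.30 · (0.7841) = 48.07 mV

48 mV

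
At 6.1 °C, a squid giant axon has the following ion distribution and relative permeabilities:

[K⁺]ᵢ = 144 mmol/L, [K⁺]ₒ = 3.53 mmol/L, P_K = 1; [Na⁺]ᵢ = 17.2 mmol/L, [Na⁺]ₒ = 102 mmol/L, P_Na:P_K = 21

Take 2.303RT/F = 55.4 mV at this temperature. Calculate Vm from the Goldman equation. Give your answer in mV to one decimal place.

Vm = 55.4 · log₁₀[(Σ P·[cation]ₒ + Σ P·[anion]ᵢ) / (Σ P·[cation]ᵢ + Σ P·[anion]ₒ)]
Numerator = 1×3.53 + 21×102 = 2146
Denominator = 1×144 + 21×17.2 = 505.2
Vm = 55.4 · log₁₀(4.2469) = 55.4 × (0.6281) = 34.80 mV

34.8 mV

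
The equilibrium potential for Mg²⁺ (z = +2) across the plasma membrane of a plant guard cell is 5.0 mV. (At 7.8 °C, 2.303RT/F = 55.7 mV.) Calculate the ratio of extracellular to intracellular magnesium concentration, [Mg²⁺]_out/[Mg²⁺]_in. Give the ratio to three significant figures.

1.51

log₁₀([out]/[in]) = E·z/(55.7) = 5.0 × 2 / 55.7 = 0.1795
[out]/[in] = 10^(0.1795) = 1.512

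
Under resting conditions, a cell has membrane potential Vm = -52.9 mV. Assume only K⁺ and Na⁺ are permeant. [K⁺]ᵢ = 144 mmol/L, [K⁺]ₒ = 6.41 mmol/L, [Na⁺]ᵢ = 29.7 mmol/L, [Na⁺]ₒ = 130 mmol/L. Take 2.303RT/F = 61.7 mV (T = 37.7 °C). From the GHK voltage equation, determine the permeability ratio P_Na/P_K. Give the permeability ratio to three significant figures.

Let α = P_Na/P_K. GHK: Vm = 61.7·log₁₀[(Kₒ + α·Naₒ)/(Kᵢ + α·Naᵢ)].
10^(Vm/61.7) = 10^(-52.9/61.7) = 0.13888
So 0.13888·(Kᵢ + α·Naᵢ) = Kₒ + α·Naₒ → α = (0.13888·144.0 − 6.41) / (130.0 − 0.13888·29.7)
α = (20 − 6.41) / (130.0 − 4.125) = 13.59/125.9 = 0.1079

0.108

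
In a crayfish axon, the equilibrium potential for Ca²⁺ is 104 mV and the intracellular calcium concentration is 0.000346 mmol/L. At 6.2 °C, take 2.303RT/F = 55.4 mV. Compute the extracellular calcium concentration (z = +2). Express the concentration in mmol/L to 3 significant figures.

Nernst: E = (55.4/2) · log₁₀([out]/[in]), so log₁₀([out]/[in]) = 104.0 × 2 / 55.4 = 3.7545.
[out]/[in] = 10^(3.7545) = 5682.
[out] = 5682 × 0.000346 = 1.966 mmol/L.

1.97 mmol/L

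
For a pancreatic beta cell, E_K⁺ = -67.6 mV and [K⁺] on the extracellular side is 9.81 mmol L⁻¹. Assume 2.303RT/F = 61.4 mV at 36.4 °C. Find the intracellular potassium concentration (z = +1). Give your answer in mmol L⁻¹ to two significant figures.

120 mmol L⁻¹

Nernst: E = (61.4/1) · log₁₀([out]/[in]), so log₁₀([out]/[in]) = -67.6 × 1 / 61.4 = -1.1010.
[out]/[in] = 10^(-1.1010) = 0.07925.
[in] = 9.81 / 0.07925 = 123.8 mmol L⁻¹.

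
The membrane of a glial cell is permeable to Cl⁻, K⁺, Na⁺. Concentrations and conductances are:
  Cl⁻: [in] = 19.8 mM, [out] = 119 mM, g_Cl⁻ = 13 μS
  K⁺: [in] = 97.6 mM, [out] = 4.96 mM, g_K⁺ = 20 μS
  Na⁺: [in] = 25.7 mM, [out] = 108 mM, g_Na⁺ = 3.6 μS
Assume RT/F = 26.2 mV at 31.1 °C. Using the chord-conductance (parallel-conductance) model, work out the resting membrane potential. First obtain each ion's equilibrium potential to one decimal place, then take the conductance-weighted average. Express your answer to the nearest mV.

-56 mV

E_Cl⁻ = (26.2/-1)·ln(119/19.8) = -47.0 mV
E_K⁺ = (26.2/1)·ln(4.96/97.6) = -78.1 mV
E_Na⁺ = (26.2/1)·ln(108/25.7) = 37.6 mV
Vm = (Σ gᵢEᵢ)/(Σ gᵢ) = (13·-47.0 + 20·-78.1 + 3.6·37.6) / (13 + 20 + 3.6)
= -2037.64 / 36.6 = -55.67 mV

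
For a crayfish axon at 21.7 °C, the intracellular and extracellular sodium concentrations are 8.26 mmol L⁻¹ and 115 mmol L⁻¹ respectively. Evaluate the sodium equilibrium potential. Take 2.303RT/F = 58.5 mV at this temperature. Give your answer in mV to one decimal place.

E = (58.5/z) · log₁₀([Na⁺]_out/[Na⁺]_in) with z = +1.
= (58.5/1) · log₁₀(115/8.26) = 58.50 · log₁₀(13.92)
= 58.50 · (1.1437) = 66.91 mV

66.9 mV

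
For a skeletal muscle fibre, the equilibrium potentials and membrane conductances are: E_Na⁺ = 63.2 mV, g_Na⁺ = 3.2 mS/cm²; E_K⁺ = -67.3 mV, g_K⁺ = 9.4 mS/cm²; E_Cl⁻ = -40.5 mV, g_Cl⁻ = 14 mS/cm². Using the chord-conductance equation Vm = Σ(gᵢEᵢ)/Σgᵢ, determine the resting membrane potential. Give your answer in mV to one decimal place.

Σ gᵢEᵢ = 3.2·(63.2) + 9.4·(-67.3) + 14·(-40.5) = -997.38
Σ gᵢ = 3.2 + 9.4 + 14 = 26.6
Vm = -997.38 / 26.6 = -37.50 mV

-37.5 mV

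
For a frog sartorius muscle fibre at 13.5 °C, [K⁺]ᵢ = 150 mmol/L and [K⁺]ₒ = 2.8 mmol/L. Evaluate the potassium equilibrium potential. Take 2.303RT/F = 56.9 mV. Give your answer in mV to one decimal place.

-98.4 mV

E = (56.9/z) · log₁₀([K⁺]_out/[K⁺]_in) with z = +1.
= (56.9/1) · log₁₀(2.8/150) = 56.90 · log₁₀(0.01867)
= 56.90 · (-1.7289) = -98.38 mV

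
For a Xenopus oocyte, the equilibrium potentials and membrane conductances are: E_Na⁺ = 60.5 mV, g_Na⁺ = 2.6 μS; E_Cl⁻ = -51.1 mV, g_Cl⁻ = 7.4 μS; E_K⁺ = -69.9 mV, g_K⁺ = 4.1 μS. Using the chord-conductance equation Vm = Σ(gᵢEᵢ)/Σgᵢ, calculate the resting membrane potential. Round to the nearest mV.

Σ gᵢEᵢ = 2.6·(60.5) + 7.4·(-51.1) + 4.1·(-69.9) = -507.43
Σ gᵢ = 2.6 + 7.4 + 4.1 = 14.1
Vm = -507.43 / 14.1 = -35.99 mV

-36 mV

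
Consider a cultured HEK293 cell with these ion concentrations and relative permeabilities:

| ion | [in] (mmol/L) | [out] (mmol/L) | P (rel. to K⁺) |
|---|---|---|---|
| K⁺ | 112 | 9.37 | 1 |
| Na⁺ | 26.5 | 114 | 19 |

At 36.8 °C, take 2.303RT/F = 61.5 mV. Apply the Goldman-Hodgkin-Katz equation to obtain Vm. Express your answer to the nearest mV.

34 mV

Vm = 61.5 · log₁₀[(Σ P·[cation]ₒ + Σ P·[anion]ᵢ) / (Σ P·[cation]ᵢ + Σ P·[anion]ₒ)]
Numerator = 1×9.37 + 19×114 = 2175
Denominator = 1×112 + 19×26.5 = 615.5
Vm = 61.5 · log₁₀(3.5343) = 61.5 × (0.5483) = 33.72 mV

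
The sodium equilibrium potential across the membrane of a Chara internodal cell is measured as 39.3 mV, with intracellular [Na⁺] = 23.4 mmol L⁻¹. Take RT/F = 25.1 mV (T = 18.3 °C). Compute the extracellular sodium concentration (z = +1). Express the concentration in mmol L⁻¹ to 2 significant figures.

110 mmol L⁻¹

Nernst: E = (25.1/1) · ln([out]/[in]), so ln([out]/[in]) = 39.3 × 1 / 25.1 = 1.5657.
[out]/[in] = e^(1.5657) = 4.786.
[out] = 4.786 × 23.4 = 112 mmol L⁻¹.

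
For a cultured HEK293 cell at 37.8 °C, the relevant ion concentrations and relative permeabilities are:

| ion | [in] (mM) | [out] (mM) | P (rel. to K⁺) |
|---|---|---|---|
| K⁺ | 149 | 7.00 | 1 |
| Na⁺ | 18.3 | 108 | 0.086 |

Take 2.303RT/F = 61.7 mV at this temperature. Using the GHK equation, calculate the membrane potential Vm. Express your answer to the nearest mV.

Vm = 61.7 · log₁₀[(Σ P·[cation]ₒ + Σ P·[anion]ᵢ) / (Σ P·[cation]ᵢ + Σ P·[anion]ₒ)]
Numerator = 1×7.00 + 0.086×108 = 16.29
Denominator = 1×149 + 0.086×18.3 = 150.6
Vm = 61.7 · log₁₀(0.10817) = 61.7 × (-0.9659) = -59.59 mV

-60 mV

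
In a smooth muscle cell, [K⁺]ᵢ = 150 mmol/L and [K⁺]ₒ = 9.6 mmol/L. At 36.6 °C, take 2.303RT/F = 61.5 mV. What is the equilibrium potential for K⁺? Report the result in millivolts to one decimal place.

-73.4 mV

E = (61.5/z) · log₁₀([K⁺]_out/[K⁺]_in) with z = +1.
= (61.5/1) · log₁₀(9.6/150) = 61.50 · log₁₀(0.064)
= 61.50 · (-1.1938) = -73.42 mV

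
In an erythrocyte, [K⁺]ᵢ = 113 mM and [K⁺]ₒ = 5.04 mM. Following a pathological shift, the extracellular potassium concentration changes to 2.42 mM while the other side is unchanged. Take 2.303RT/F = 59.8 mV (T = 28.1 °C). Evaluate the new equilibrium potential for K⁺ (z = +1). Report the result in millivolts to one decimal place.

-99.8 mV

After the shift: [K⁺]_out = 2.42, [K⁺]_in = 113 mM.
E_new = (59.8/1)·log₁₀(2.42/113) = 59.80 · (-1.6693) = -99.82 mV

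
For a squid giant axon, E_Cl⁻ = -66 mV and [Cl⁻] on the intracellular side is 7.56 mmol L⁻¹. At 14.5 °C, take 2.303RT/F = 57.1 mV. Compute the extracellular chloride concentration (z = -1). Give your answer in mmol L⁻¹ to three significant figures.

108 mmol L⁻¹

Nernst: E = (57.1/-1) · log₁₀([out]/[in]), so log₁₀([out]/[in]) = -66.0 × -1 / 57.1 = 1.1559.
[out]/[in] = 10^(1.1559) = 14.32.
[out] = 14.32 × 7.56 = 108.2 mmol L⁻¹.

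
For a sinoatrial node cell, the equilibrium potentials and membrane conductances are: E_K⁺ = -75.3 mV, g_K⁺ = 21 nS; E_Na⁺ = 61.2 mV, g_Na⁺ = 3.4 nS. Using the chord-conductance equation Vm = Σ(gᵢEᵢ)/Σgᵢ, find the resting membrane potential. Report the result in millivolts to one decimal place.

Σ gᵢEᵢ = 21·(-75.3) + 3.4·(61.2) = -1373.22
Σ gᵢ = 21 + 3.4 = 24.4
Vm = -1373.22 / 24.4 = -56.28 mV

-56.3 mV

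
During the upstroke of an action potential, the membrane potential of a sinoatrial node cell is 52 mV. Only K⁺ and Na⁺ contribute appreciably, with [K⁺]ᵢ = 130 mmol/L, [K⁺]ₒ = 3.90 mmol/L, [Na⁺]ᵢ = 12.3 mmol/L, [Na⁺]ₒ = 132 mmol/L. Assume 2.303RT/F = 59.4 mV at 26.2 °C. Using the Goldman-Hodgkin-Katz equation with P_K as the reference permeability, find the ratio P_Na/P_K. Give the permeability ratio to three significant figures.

Let α = P_Na/P_K. GHK: Vm = 59.4·log₁₀[(Kₒ + α·Naₒ)/(Kᵢ + α·Naᵢ)].
10^(Vm/59.4) = 10^(52.0/59.4) = 7.5062
So 7.5062·(Kᵢ + α·Naᵢ) = Kₒ + α·Naₒ → α = (7.5062·130.0 − 3.9) / (132.0 − 7.5062·12.3)
α = (975.8 − 3.9) / (132.0 − 92.33) = 971.9/39.67 = 24.5

24.5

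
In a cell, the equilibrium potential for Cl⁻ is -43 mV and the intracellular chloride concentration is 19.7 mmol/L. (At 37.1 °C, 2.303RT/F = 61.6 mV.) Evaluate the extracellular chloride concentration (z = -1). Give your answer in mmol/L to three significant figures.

Nernst: E = (61.6/-1) · log₁₀([out]/[in]), so log₁₀([out]/[in]) = -43.0 × -1 / 61.6 = 0.6981.
[out]/[in] = 10^(0.6981) = 4.989.
[out] = 4.989 × 19.7 = 98.29 mmol/L.

98.3 mmol/L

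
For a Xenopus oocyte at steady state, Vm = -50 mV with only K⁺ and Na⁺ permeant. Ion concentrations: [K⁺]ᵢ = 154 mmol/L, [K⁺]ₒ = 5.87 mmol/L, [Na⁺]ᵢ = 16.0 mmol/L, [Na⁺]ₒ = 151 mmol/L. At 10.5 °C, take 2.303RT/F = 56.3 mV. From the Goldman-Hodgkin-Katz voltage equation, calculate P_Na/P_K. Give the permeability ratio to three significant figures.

0.0944

Let α = P_Na/P_K. GHK: Vm = 56.3·log₁₀[(Kₒ + α·Naₒ)/(Kᵢ + α·Naᵢ)].
10^(Vm/56.3) = 10^(-50.0/56.3) = 0.12939
So 0.12939·(Kᵢ + α·Naᵢ) = Kₒ + α·Naₒ → α = (0.12939·154.0 − 5.87) / (151.0 − 0.12939·16.0)
α = (19.93 − 5.87) / (151.0 − 2.07) = 14.06/148.9 = 0.09438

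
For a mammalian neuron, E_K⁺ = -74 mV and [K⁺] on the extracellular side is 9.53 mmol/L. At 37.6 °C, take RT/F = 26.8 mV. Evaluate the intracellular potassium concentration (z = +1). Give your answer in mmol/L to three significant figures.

Nernst: E = (26.8/1) · ln([out]/[in]), so ln([out]/[in]) = -74.0 × 1 / 26.8 = -2.7612.
[out]/[in] = e^(-2.7612) = 0.06322.
[in] = 9.53 / 0.06322 = 150.8 mmol/L.

151 mmol/L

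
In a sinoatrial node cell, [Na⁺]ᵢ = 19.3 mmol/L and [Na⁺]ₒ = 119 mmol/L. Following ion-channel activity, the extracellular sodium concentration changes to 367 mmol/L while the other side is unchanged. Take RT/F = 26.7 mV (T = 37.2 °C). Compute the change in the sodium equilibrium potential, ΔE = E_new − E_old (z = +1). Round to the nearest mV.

30 mV

E_old = (26.7/1)·ln(119/19.3) = 48.57 mV
E_new = (26.7/1)·ln(367/19.3) = 78.64 mV
ΔE = 78.64 − (48.57) = 30.07 mV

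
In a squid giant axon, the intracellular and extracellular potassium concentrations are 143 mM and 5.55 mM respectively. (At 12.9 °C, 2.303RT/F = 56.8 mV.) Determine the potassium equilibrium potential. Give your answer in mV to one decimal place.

E = (56.8/z) · log₁₀([K⁺]_out/[K⁺]_in) with z = +1.
= (56.8/1) · log₁₀(5.55/143) = 56.80 · log₁₀(0.03881)
= 56.80 · (-1.4110) = -80.15 mV

-80.1 mV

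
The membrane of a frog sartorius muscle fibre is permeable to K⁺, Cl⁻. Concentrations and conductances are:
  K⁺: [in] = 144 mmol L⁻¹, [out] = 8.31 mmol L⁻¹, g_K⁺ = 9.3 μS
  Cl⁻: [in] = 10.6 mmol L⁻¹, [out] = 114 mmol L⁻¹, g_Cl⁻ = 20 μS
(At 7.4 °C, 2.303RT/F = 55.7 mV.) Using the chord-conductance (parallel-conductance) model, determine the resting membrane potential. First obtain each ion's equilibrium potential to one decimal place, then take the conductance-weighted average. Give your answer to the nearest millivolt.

E_K⁺ = (55.7/1)·log₁₀(8.31/144) = -69.0 mV
E_Cl⁻ = (55.7/-1)·log₁₀(114/10.6) = -57.5 mV
Vm = (Σ gᵢEᵢ)/(Σ gᵢ) = (9.3·-69.0 + 20·-57.5) / (9.3 + 20)
= -1791.70 / 29.3 = -61.15 mV

-61 mV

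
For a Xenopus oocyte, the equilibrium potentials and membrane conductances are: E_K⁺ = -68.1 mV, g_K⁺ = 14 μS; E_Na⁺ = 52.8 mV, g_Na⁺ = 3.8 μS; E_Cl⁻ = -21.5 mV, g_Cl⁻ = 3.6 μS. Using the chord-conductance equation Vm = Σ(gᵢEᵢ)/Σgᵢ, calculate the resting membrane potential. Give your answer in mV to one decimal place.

-38.8 mV

Σ gᵢEᵢ = 14·(-68.1) + 3.8·(52.8) + 3.6·(-21.5) = -830.16
Σ gᵢ = 14 + 3.8 + 3.6 = 21.4
Vm = -830.16 / 21.4 = -38.79 mV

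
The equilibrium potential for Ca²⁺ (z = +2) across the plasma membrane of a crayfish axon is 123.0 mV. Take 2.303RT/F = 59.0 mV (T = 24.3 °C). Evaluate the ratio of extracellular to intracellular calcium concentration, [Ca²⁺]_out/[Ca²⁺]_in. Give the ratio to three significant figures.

log₁₀([out]/[in]) = E·z/(59.0) = 123.0 × 2 / 59.0 = 4.1695
[out]/[in] = 10^(4.1695) = 1.477e+04

14800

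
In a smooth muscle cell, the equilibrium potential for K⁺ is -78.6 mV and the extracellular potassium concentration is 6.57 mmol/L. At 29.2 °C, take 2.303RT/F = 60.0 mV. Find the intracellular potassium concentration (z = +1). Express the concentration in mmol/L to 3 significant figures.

134 mmol/L

Nernst: E = (60.0/1) · log₁₀([out]/[in]), so log₁₀([out]/[in]) = -78.6 × 1 / 60.0 = -1.3100.
[out]/[in] = 10^(-1.3100) = 0.04898.
[in] = 6.57 / 0.04898 = 134.1 mmol/L.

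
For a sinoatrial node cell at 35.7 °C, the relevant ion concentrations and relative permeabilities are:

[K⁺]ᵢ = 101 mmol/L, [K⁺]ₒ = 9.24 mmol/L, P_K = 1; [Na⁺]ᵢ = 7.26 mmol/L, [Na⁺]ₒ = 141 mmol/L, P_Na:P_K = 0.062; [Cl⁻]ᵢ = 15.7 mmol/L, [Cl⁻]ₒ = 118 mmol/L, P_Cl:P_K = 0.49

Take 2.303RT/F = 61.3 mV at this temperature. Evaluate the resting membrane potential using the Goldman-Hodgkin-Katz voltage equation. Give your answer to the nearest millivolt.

Vm = 61.3 · log₁₀[(Σ P·[cation]ₒ + Σ P·[anion]ᵢ) / (Σ P·[cation]ᵢ + Σ P·[anion]ₒ)]
Numerator = 1×9.24 + 0.062×141 + 0.49×15.7 = 25.67
Denominator = 1×101 + 0.062×7.26 + 0.49×118 = 159.3
Vm = 61.3 · log₁₀(0.1612) = 61.3 × (-0.7926) = -48.59 mV

-49 mV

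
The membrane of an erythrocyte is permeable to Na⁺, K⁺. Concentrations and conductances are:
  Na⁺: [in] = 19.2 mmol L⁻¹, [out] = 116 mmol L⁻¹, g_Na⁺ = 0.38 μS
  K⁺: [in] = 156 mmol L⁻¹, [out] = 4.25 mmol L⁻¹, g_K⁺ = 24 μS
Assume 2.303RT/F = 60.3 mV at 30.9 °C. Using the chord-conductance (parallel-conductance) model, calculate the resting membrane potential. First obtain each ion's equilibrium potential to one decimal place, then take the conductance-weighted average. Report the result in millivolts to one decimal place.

-92.2 mV

E_Na⁺ = (60.3/1)·log₁₀(116/19.2) = 47.1 mV
E_K⁺ = (60.3/1)·log₁₀(4.25/156) = -94.4 mV
Vm = (Σ gᵢEᵢ)/(Σ gᵢ) = (0.38·47.1 + 24·-94.4) / (0.38 + 24)
= -2247.70 / 24.38 = -92.19 mV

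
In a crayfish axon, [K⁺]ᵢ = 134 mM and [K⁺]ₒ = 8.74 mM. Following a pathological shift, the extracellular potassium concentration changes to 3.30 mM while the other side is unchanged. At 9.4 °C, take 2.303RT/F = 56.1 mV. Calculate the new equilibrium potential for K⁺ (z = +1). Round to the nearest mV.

After the shift: [K⁺]_out = 3.30, [K⁺]_in = 134 mM.
E_new = (56.1/1)·log₁₀(3.30/134) = 56.10 · (-1.6086) = -90.24 mV

-90 mV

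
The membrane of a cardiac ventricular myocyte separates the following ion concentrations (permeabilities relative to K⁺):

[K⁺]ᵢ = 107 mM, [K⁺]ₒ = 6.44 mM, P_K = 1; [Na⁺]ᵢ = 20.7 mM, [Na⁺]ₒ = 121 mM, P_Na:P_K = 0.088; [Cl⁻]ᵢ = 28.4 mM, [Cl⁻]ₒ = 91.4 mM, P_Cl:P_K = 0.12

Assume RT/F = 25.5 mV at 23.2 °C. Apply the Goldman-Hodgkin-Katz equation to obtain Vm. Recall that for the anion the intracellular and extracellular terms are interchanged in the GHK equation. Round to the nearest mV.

Vm = 25.5 · ln[(Σ P·[cation]ₒ + Σ P·[anion]ᵢ) / (Σ P·[cation]ᵢ + Σ P·[anion]ₒ)]
Numerator = 1×6.44 + 0.088×121 + 0.12×28.4 = 20.5
Denominator = 1×107 + 0.088×20.7 + 0.12×91.4 = 119.8
Vm = 25.5 · ln(0.1711) = 25.5 × (-1.7655) = -45.02 mV

-45 mV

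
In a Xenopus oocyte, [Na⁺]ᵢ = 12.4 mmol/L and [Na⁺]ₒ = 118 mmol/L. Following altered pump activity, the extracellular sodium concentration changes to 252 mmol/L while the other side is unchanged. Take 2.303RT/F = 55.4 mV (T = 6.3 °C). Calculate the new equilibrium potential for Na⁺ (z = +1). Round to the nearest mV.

72 mV

After the shift: [Na⁺]_out = 252, [Na⁺]_in = 12.4 mmol/L.
E_new = (55.4/1)·log₁₀(252/12.4) = 55.40 · (1.3080) = 72.46 mV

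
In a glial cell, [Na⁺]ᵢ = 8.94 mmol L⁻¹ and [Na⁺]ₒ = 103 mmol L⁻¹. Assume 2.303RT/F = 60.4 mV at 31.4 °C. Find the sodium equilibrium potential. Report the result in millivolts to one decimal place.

64.1 mV

E = (60.4/z) · log₁₀([Na⁺]_out/[Na⁺]_in) with z = +1.
= (60.4/1) · log₁₀(103/8.94) = 60.40 · log₁₀(11.52)
= 60.40 · (1.0615) = 64.11 mV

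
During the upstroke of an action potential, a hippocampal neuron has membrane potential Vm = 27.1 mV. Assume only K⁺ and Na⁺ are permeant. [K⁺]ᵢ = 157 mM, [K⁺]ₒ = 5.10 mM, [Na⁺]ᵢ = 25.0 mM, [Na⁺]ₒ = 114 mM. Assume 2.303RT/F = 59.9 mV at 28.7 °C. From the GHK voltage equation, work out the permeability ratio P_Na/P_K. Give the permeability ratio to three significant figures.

10.2

Let α = P_Na/P_K. GHK: Vm = 59.9·log₁₀[(Kₒ + α·Naₒ)/(Kᵢ + α·Naᵢ)].
10^(Vm/59.9) = 10^(27.1/59.9) = 2.8341
So 2.8341·(Kᵢ + α·Naᵢ) = Kₒ + α·Naₒ → α = (2.8341·157.0 − 5.1) / (114.0 − 2.8341·25.0)
α = (445 − 5.1) / (114.0 − 70.85) = 439.9/43.15 = 10.19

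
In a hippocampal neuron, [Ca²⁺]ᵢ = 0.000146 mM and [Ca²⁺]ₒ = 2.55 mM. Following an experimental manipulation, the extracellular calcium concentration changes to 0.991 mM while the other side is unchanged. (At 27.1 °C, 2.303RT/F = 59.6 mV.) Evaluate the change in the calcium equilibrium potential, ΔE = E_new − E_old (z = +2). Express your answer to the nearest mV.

E_old = (59.6/2)·log₁₀(2.55/0.000146) = 126.42 mV
E_new = (59.6/2)·log₁₀(0.991/0.000146) = 114.19 mV
ΔE = 114.19 − (126.42) = -12.23 mV

-12 mV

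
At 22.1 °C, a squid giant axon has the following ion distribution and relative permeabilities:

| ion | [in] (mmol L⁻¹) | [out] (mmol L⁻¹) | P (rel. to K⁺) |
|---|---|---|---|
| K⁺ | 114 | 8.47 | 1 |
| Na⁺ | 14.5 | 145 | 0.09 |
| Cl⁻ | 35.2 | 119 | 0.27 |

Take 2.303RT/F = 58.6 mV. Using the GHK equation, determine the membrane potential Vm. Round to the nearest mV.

Vm = 58.6 · log₁₀[(Σ P·[cation]ₒ + Σ P·[anion]ᵢ) / (Σ P·[cation]ᵢ + Σ P·[anion]ₒ)]
Numerator = 1×8.47 + 0.09×145 + 0.27×35.2 = 31.02
Denominator = 1×114 + 0.09×14.5 + 0.27×119 = 147.4
Vm = 58.6 · log₁₀(0.21042) = 58.6 × (-0.6769) = -39.67 mV

-40 mV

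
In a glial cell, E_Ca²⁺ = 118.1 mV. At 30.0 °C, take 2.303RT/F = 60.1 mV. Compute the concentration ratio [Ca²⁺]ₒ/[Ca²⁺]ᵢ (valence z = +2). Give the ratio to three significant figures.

8510

log₁₀([out]/[in]) = E·z/(60.1) = 118.1 × 2 / 60.1 = 3.9301
[out]/[in] = 10^(3.9301) = 8514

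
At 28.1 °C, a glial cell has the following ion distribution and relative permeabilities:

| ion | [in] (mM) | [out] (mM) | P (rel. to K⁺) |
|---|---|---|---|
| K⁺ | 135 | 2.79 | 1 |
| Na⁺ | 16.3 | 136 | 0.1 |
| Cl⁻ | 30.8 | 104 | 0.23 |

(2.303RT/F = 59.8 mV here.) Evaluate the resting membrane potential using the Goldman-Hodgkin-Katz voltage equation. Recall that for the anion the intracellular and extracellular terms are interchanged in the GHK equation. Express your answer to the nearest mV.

Vm = 59.8 · log₁₀[(Σ P·[cation]ₒ + Σ P·[anion]ᵢ) / (Σ P·[cation]ᵢ + Σ P·[anion]ₒ)]
Numerator = 1×2.79 + 0.1×136 + 0.23×30.8 = 23.47
Denominator = 1×135 + 0.1×16.3 + 0.23×104 = 160.6
Vm = 59.8 · log₁₀(0.14621) = 59.8 × (-0.8350) = -49.93 mV

-50 mV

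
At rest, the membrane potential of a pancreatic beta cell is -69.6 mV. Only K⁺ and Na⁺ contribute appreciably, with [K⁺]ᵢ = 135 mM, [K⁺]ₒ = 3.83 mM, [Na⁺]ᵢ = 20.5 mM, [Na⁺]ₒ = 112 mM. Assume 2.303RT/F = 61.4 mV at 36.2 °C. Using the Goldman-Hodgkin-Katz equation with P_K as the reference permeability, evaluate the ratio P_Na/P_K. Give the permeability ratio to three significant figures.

0.0552

Let α = P_Na/P_K. GHK: Vm = 61.4·log₁₀[(Kₒ + α·Naₒ)/(Kᵢ + α·Naᵢ)].
10^(Vm/61.4) = 10^(-69.6/61.4) = 0.073527
So 0.073527·(Kᵢ + α·Naᵢ) = Kₒ + α·Naₒ → α = (0.073527·135.0 − 3.83) / (112.0 − 0.073527·20.5)
α = (9.926 − 3.83) / (112.0 − 1.507) = 6.096/110.5 = 0.05517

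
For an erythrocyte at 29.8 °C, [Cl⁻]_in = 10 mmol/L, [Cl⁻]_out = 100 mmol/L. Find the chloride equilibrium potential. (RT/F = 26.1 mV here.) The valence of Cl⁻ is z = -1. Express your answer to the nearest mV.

E = (26.1/z) · ln([Cl⁻]_out/[Cl⁻]_in) with z = -1.
For an anion, dividing by z = -1 reverses the sign.
= (26.1/-1) · ln(100/10) = -26.10 · ln(10)
= -26.10 · (2.3026) = -60.10 mV

-60 mV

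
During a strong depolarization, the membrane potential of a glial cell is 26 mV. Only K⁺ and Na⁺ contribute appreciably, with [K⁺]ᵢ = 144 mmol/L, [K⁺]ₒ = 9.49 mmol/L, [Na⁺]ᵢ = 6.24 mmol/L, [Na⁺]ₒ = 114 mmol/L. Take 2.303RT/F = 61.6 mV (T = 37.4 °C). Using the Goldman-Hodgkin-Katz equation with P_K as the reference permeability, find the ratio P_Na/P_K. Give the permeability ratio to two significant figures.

Let α = P_Na/P_K. GHK: Vm = 61.6·log₁₀[(Kₒ + α·Naₒ)/(Kᵢ + α·Naᵢ)].
10^(Vm/61.6) = 10^(26.0/61.6) = 2.6429
So 2.6429·(Kᵢ + α·Naᵢ) = Kₒ + α·Naₒ → α = (2.6429·144.0 − 9.49) / (114.0 − 2.6429·6.24)
α = (380.6 − 9.49) / (114.0 − 16.49) = 371.1/97.51 = 3.806

3.8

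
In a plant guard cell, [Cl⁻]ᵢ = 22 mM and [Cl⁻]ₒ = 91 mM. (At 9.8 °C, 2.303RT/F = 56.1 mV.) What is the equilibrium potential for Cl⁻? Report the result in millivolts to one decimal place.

E = (56.1/z) · log₁₀([Cl⁻]_out/[Cl⁻]_in) with z = -1.
For an anion, dividing by z = -1 reverses the sign.
= (56.1/-1) · log₁₀(91/22) = -56.10 · log₁₀(4.136)
= -56.10 · (0.6166) = -34.59 mV

-34.6 mV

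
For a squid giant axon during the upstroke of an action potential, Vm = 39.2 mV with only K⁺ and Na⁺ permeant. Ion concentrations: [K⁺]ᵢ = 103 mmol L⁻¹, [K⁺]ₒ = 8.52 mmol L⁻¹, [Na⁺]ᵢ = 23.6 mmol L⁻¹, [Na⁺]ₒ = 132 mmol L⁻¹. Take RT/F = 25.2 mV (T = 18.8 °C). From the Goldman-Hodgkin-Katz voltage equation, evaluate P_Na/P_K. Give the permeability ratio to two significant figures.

24

Let α = P_Na/P_K. GHK: Vm = 25.2·ln[(Kₒ + α·Naₒ)/(Kᵢ + α·Naᵢ)].
e^(Vm/25.2) = e^(39.2/25.2) = 4.7377
So 4.7377·(Kᵢ + α·Naᵢ) = Kₒ + α·Naₒ → α = (4.7377·103.0 − 8.52) / (132.0 − 4.7377·23.6)
α = (488 − 8.52) / (132.0 − 111.8) = 479.5/20.19 = 23.75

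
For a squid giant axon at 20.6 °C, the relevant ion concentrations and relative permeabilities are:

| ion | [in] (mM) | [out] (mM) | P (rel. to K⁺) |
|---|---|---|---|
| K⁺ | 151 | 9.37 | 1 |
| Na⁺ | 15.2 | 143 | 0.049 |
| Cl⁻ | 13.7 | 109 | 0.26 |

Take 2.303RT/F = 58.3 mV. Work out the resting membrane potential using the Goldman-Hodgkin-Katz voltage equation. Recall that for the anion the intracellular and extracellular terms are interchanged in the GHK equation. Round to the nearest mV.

-56 mV

Vm = 58.3 · log₁₀[(Σ P·[cation]ₒ + Σ P·[anion]ᵢ) / (Σ P·[cation]ᵢ + Σ P·[anion]ₒ)]
Numerator = 1×9.37 + 0.049×143 + 0.26×13.7 = 19.94
Denominator = 1×151 + 0.049×15.2 + 0.26×109 = 180.1
Vm = 58.3 · log₁₀(0.11072) = 58.3 × (-0.9558) = -55.72 mV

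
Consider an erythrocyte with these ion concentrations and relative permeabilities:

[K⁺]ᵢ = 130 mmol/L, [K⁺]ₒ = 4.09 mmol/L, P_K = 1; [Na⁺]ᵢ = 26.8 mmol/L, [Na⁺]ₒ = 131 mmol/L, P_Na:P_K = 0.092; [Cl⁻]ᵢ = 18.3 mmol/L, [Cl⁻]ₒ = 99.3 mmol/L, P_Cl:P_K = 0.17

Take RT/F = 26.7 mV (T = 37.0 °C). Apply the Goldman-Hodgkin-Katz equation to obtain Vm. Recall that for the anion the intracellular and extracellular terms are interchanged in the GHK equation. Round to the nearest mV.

Vm = 26.7 · ln[(Σ P·[cation]ₒ + Σ P·[anion]ᵢ) / (Σ P·[cation]ᵢ + Σ P·[anion]ₒ)]
Numerator = 1×4.09 + 0.092×131 + 0.17×18.3 = 19.25
Denominator = 1×130 + 0.092×26.8 + 0.17×99.3 = 149.3
Vm = 26.7 · ln(0.12891) = 26.7 × (-2.0486) = -54.70 mV

-55 mV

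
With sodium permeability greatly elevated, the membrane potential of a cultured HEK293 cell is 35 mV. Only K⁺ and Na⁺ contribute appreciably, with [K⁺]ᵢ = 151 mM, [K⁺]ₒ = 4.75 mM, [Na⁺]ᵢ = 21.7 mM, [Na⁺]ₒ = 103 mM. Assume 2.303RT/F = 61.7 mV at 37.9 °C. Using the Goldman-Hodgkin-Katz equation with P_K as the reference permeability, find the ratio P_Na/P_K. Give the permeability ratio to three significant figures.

24.2

Let α = P_Na/P_K. GHK: Vm = 61.7·log₁₀[(Kₒ + α·Naₒ)/(Kᵢ + α·Naᵢ)].
10^(Vm/61.7) = 10^(35.0/61.7) = 3.692
So 3.692·(Kᵢ + α·Naᵢ) = Kₒ + α·Naₒ → α = (3.692·151.0 − 4.75) / (103.0 − 3.692·21.7)
α = (557.5 − 4.75) / (103.0 − 80.12) = 552.7/22.88 = 24.15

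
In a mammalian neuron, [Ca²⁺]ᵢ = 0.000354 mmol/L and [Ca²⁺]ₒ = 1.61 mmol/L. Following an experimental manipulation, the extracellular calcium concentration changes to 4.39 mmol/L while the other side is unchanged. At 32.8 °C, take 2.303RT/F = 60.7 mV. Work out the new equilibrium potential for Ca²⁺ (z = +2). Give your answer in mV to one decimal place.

124.2 mV

After the shift: [Ca²⁺]_out = 4.39, [Ca²⁺]_in = 0.000354 mmol/L.
E_new = (60.7/2)·log₁₀(4.39/0.000354) = 30.35 · (4.0935) = 124.24 mV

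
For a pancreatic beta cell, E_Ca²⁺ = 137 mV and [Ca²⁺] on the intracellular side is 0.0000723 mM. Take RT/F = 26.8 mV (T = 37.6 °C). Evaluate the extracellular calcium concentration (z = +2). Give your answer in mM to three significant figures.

Nernst: E = (26.8/2) · ln([out]/[in]), so ln([out]/[in]) = 137.0 × 2 / 26.8 = 10.2239.
[out]/[in] = e^(10.2239) = 2.755e+04.
[out] = 2.755e+04 × 0.0000723 = 1.992 mM.

1.99 mM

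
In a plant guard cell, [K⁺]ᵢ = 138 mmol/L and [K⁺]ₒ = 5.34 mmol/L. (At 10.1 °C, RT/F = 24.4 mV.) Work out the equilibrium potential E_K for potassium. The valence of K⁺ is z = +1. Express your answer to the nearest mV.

-79 mV

E = (24.4/z) · ln([K⁺]_out/[K⁺]_in) with z = +1.
= (24.4/1) · ln(5.34/138) = 24.40 · ln(0.0387)
= 24.40 · (-3.2520) = -79.35 mV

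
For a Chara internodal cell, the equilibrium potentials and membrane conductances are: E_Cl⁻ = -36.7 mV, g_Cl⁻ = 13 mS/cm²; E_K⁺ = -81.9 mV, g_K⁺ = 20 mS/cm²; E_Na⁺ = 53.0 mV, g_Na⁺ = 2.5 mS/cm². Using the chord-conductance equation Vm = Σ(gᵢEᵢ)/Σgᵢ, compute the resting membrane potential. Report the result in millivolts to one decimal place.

-55.8 mV

Σ gᵢEᵢ = 13·(-36.7) + 20·(-81.9) + 2.5·(53.0) = -1982.60
Σ gᵢ = 13 + 20 + 2.5 = 35.5
Vm = -1982.60 / 35.5 = -55.85 mV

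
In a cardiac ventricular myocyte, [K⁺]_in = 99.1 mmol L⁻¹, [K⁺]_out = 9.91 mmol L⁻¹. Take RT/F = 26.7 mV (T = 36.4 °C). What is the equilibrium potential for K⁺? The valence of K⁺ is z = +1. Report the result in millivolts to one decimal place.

-61.5 mV

E = (26.7/z) · ln([K⁺]_out/[K⁺]_in) with z = +1.
= (26.7/1) · ln(9.91/99.1) = 26.70 · ln(0.1)
= 26.70 · (-2.3026) = -61.48 mV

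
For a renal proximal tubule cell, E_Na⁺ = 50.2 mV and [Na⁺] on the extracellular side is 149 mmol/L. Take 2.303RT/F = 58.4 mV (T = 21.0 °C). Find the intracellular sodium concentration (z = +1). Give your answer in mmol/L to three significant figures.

Nernst: E = (58.4/1) · log₁₀([out]/[in]), so log₁₀([out]/[in]) = 50.2 × 1 / 58.4 = 0.8596.
[out]/[in] = 10^(0.8596) = 7.238.
[in] = 149 / 7.238 = 20.59 mmol/L.

20.6 mmol/L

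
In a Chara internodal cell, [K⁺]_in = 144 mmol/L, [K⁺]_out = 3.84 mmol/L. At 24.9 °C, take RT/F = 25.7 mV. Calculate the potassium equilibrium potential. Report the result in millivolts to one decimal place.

-93.1 mV

E = (25.7/z) · ln([K⁺]_out/[K⁺]_in) with z = +1.
= (25.7/1) · ln(3.84/144) = 25.70 · ln(0.02667)
= 25.70 · (-3.6243) = -93.15 mV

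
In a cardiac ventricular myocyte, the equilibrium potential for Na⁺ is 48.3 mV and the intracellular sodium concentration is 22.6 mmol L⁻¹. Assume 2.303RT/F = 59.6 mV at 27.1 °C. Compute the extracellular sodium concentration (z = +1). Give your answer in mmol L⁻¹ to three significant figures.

Nernst: E = (59.6/1) · log₁₀([out]/[in]), so log₁₀([out]/[in]) = 48.3 × 1 / 59.6 = 0.8104.
[out]/[in] = 10^(0.8104) = 6.463.
[out] = 6.463 × 22.6 = 146.1 mmol L⁻¹.

146 mmol L⁻¹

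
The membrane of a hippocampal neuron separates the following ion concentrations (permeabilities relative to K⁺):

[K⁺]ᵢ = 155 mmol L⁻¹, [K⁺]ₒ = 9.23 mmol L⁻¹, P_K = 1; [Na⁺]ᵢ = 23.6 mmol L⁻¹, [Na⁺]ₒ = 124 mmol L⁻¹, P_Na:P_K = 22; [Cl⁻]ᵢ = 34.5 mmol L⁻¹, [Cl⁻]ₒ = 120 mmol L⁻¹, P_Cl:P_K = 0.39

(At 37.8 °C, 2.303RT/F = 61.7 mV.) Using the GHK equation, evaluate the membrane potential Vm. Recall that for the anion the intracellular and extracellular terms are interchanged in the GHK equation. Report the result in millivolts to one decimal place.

Vm = 61.7 · log₁₀[(Σ P·[cation]ₒ + Σ P·[anion]ᵢ) / (Σ P·[cation]ᵢ + Σ P·[anion]ₒ)]
Numerator = 1×9.23 + 22×124 + 0.39×34.5 = 2751
Denominator = 1×155 + 22×23.6 + 0.39×120 = 721
Vm = 61.7 · log₁₀(3.8151) = 61.7 × (0.5815) = 35.88 mV

35.9 mV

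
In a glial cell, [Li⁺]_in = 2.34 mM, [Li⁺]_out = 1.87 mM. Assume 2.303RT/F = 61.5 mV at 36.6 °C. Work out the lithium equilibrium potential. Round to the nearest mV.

E = (61.5/z) · log₁₀([Li⁺]_out/[Li⁺]_in) with z = +1.
= (61.5/1) · log₁₀(1.87/2.34) = 61.50 · log₁₀(0.7991)
= 61.50 · (-0.0974) = -5.99 mV

-6 mV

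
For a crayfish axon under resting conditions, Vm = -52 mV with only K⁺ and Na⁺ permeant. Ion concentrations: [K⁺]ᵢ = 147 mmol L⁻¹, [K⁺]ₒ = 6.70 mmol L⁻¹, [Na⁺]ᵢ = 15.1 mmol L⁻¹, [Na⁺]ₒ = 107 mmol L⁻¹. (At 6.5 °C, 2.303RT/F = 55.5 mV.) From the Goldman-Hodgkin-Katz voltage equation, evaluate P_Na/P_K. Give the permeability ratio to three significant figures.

0.0978

Let α = P_Na/P_K. GHK: Vm = 55.5·log₁₀[(Kₒ + α·Naₒ)/(Kᵢ + α·Naᵢ)].
10^(Vm/55.5) = 10^(-52.0/55.5) = 0.11563
So 0.11563·(Kᵢ + α·Naᵢ) = Kₒ + α·Naₒ → α = (0.11563·147.0 − 6.7) / (107.0 − 0.11563·15.1)
α = (17 − 6.7) / (107.0 − 1.746) = 10.3/105.3 = 0.09783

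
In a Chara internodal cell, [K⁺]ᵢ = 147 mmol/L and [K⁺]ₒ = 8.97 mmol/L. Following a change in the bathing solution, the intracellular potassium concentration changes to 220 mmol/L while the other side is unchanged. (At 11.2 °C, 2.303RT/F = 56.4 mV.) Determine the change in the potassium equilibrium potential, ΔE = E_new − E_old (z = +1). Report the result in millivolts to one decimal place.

-9.9 mV

E_old = (56.4/1)·log₁₀(8.97/147) = -68.50 mV
E_new = (56.4/1)·log₁₀(8.97/220) = -78.38 mV
ΔE = -78.38 − (-68.50) = -9.88 mV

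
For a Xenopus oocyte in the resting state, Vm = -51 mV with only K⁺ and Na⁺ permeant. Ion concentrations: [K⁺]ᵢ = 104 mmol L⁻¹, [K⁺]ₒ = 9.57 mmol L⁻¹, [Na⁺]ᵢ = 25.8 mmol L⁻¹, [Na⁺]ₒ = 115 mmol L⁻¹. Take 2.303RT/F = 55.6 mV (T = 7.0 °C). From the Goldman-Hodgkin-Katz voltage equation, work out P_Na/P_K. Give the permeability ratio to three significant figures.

Let α = P_Na/P_K. GHK: Vm = 55.6·log₁₀[(Kₒ + α·Naₒ)/(Kᵢ + α·Naᵢ)].
10^(Vm/55.6) = 10^(-51.0/55.6) = 0.12099
So 0.12099·(Kᵢ + α·Naᵢ) = Kₒ + α·Naₒ → α = (0.12099·104.0 − 9.57) / (115.0 − 0.12099·25.8)
α = (12.58 − 9.57) / (115.0 − 3.121) = 3.013/111.9 = 0.02693

0.0269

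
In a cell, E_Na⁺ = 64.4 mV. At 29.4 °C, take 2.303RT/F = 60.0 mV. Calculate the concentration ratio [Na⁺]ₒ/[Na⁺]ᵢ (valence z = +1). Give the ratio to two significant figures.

12

log₁₀([out]/[in]) = E·z/(60.0) = 64.4 × 1 / 60.0 = 1.0733
[out]/[in] = 10^(1.0733) = 11.84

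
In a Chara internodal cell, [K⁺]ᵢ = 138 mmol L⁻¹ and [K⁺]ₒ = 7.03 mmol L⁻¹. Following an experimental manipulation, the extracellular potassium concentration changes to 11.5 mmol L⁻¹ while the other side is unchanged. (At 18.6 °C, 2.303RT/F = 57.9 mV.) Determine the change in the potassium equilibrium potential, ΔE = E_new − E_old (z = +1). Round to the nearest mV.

E_old = (57.9/1)·log₁₀(7.03/138) = -74.86 mV
E_new = (57.9/1)·log₁₀(11.5/138) = -62.48 mV
ΔE = -62.48 − (-74.86) = 12.38 mV

12 mV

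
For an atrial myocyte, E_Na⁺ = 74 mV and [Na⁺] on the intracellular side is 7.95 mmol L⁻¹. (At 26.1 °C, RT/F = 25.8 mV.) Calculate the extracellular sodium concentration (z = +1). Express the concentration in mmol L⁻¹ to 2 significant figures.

140 mmol L⁻¹

Nernst: E = (25.8/1) · ln([out]/[in]), so ln([out]/[in]) = 74.0 × 1 / 25.8 = 2.8682.
[out]/[in] = e^(2.8682) = 17.61.
[out] = 17.61 × 7.95 = 140 mmol L⁻¹.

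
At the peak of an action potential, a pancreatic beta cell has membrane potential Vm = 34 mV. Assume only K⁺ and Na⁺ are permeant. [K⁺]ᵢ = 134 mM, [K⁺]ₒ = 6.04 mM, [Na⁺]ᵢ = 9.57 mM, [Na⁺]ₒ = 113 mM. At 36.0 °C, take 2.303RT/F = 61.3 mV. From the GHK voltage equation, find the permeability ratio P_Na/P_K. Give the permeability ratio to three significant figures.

Let α = P_Na/P_K. GHK: Vm = 61.3·log₁₀[(Kₒ + α·Naₒ)/(Kᵢ + α·Naᵢ)].
10^(Vm/61.3) = 10^(34.0/61.3) = 3.5863
So 3.5863·(Kᵢ + α·Naᵢ) = Kₒ + α·Naₒ → α = (3.5863·134.0 − 6.04) / (113.0 − 3.5863·9.57)
α = (480.6 − 6.04) / (113.0 − 34.32) = 474.5/78.68 = 6.031

6.03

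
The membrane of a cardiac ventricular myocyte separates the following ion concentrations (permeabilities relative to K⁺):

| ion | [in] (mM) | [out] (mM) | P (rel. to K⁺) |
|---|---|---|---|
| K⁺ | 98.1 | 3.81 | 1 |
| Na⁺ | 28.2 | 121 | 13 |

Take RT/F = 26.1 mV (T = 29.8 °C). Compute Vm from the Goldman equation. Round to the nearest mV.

32 mV

Vm = 26.1 · ln[(Σ P·[cation]ₒ + Σ P·[anion]ᵢ) / (Σ P·[cation]ᵢ + Σ P·[anion]ₒ)]
Numerator = 1×3.81 + 13×121 = 1577
Denominator = 1×98.1 + 13×28.2 = 464.7
Vm = 26.1 · ln(3.3932) = 26.1 × (1.2218) = 31.89 mV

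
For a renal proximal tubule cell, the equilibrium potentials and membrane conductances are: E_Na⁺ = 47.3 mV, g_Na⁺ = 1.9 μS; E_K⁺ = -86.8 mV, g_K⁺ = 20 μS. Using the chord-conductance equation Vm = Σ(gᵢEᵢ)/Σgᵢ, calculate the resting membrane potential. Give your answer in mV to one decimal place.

Σ gᵢEᵢ = 1.9·(47.3) + 20·(-86.8) = -1646.13
Σ gᵢ = 1.9 + 20 = 21.9
Vm = -1646.13 / 21.9 = -75.17 mV

-75.2 mV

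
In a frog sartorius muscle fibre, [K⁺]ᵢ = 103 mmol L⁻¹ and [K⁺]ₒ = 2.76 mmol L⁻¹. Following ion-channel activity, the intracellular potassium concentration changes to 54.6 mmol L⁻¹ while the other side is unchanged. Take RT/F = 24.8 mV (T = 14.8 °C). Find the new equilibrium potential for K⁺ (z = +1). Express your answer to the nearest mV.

-74 mV

After the shift: [K⁺]_out = 2.76, [K⁺]_in = 54.6 mmol L⁻¹.
E_new = (24.8/1)·ln(2.76/54.6) = 24.80 · (-2.9848) = -74.02 mV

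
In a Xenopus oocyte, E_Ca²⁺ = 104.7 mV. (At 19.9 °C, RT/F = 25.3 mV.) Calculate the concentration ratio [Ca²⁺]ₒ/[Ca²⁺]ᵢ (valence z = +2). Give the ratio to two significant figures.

3900

ln([out]/[in]) = E·z/(25.3) = 104.7 × 2 / 25.3 = 8.2767
[out]/[in] = e^(8.2767) = 3931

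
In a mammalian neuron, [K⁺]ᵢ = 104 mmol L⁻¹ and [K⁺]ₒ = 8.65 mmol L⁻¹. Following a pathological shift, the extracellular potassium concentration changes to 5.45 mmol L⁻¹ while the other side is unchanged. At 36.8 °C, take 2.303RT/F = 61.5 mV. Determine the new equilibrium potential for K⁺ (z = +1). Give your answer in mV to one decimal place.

-78.8 mV

After the shift: [K⁺]_out = 5.45, [K⁺]_in = 104 mmol L⁻¹.
E_new = (61.5/1)·log₁₀(5.45/104) = 61.50 · (-1.2806) = -78.76 mV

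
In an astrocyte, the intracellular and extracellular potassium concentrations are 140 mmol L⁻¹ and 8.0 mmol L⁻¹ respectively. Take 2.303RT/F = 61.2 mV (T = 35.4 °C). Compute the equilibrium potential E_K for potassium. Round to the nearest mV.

E = (61.2/z) · log₁₀([K⁺]_out/[K⁺]_in) with z = +1.
= (61.2/1) · log₁₀(8.0/140) = 61.20 · log₁₀(0.05714)
= 61.20 · (-1.2430) = -76.07 mV

-76 mV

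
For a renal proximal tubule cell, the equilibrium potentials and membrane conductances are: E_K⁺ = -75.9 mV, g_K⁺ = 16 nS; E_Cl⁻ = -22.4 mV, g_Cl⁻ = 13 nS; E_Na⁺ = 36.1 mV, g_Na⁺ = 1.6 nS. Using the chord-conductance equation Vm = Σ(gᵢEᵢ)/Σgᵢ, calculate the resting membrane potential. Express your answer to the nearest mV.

Σ gᵢEᵢ = 16·(-75.9) + 13·(-22.4) + 1.6·(36.1) = -1447.84
Σ gᵢ = 16 + 13 + 1.6 = 30.6
Vm = -1447.84 / 30.6 = -47.32 mV

-47 mV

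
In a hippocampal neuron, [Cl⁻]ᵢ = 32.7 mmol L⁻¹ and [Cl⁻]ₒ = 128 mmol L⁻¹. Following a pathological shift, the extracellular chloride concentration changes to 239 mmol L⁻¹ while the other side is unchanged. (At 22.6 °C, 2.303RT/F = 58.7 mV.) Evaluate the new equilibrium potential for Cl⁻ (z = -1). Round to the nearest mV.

-51 mV

After the shift: [Cl⁻]_out = 239, [Cl⁻]_in = 32.7 mmol L⁻¹.
E_new = (58.7/-1)·log₁₀(239/32.7) = -58.70 · (0.8639) = -50.71 mV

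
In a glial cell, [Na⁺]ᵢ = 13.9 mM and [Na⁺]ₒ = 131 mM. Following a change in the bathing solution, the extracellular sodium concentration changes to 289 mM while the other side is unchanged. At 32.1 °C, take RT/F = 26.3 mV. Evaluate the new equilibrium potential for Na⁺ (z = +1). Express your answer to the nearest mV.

After the shift: [Na⁺]_out = 289, [Na⁺]_in = 13.9 mM.
E_new = (26.3/1)·ln(289/13.9) = 26.30 · (3.0345) = 79.81 mV

80 mV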